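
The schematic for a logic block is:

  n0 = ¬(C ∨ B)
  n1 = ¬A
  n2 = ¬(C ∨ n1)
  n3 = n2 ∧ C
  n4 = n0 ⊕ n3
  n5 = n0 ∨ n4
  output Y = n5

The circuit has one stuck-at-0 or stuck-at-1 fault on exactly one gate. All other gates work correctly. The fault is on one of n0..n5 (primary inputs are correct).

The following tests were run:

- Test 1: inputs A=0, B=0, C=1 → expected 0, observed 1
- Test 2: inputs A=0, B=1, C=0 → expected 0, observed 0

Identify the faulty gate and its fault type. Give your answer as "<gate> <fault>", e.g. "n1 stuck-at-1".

Fault-free values for test 1 (A=0, B=0, C=1): n0=0, n1=1, n2=0, n3=0, n4=0, n5=0, giving Y=0. Observed 1.
Test 1: faults giving observed 1 are {n0 stuck-at-1, n2 stuck-at-1, n3 stuck-at-1, n4 stuck-at-1, n5 stuck-at-1}.
Test 2 (A=0, B=1, C=0): fault-free n0=0, n1=1, n2=0, n3=0, n4=0, n5=0 → 0; observed 0. Eliminates n0 stuck-at-1, n3 stuck-at-1, n4 stuck-at-1, n5 stuck-at-1.
Only n2 stuck-at-1 is consistent with every test.

n2 stuck-at-1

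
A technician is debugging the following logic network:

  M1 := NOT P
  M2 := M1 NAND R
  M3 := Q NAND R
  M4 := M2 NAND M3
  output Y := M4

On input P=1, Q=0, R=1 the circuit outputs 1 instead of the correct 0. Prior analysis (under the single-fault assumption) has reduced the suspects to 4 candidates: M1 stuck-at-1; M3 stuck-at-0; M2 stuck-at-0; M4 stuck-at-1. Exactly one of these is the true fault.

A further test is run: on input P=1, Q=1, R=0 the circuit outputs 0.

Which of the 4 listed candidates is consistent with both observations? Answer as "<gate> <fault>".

Evaluate each candidate on input P=1, Q=1, R=0:
  M1 stuck-at-1: M1=1 [stuck-at-1], M2=1, M3=1, M4=0 → 0 — matches
  M3 stuck-at-0: M1=0, M2=1, M3=0 [stuck-at-0], M4=1 → 1 — eliminated
  M2 stuck-at-0: M1=0, M2=0 [stuck-at-0], M3=1, M4=1 → 1 — eliminated
  M4 stuck-at-1: M1=0, M2=1, M3=1, M4=1 [stuck-at-1] → 1 — eliminated
Only M1 stuck-at-1 reproduces the observed 0.

M1 stuck-at-1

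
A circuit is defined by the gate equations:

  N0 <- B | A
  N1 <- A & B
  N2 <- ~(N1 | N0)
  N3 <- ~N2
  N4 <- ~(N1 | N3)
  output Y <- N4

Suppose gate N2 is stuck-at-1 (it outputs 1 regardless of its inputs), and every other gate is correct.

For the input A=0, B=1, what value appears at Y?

1

Propagate with N2 forced: N0=1, N1=0, N2=1 [stuck-at-1], N3=0, N4=1.
So Y = 1. (Without the fault it would be 0.)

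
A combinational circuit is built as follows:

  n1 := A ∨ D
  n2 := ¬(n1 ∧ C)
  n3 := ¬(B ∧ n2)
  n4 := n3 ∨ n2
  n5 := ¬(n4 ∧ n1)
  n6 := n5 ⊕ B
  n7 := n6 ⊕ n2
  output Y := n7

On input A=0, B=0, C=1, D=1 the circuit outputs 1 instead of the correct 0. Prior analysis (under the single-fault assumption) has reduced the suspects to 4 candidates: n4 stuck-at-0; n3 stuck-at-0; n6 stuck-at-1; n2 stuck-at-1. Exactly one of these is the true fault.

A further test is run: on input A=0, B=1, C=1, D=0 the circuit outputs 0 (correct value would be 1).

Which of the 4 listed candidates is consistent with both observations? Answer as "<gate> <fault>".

Evaluate each candidate on input A=0, B=1, C=1, D=0:
  n4 stuck-at-0: n1=0, n2=1, n3=0, n4=0 [stuck-at-0], n5=1, n6=0, n7=1 → 1 — eliminated
  n3 stuck-at-0: n1=0, n2=1, n3=0 [stuck-at-0], n4=1, n5=1, n6=0, n7=1 → 1 — eliminated
  n6 stuck-at-1: n1=0, n2=1, n3=0, n4=1, n5=1, n6=1 [stuck-at-1], n7=0 → 0 — matches
  n2 stuck-at-1: n1=0, n2=1 [stuck-at-1], n3=0, n4=1, n5=1, n6=0, n7=1 → 1 — eliminated
Only n6 stuck-at-1 reproduces the observed 0.

n6 stuck-at-1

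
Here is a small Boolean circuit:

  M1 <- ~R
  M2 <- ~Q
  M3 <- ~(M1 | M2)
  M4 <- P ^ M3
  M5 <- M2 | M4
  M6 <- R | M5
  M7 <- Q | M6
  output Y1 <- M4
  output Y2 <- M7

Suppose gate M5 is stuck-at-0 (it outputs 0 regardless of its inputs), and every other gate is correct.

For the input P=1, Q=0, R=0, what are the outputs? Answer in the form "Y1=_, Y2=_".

Y1=1, Y2=0

Propagate with M5 forced: M1=1, M2=1, M3=0, M4=1, M5=0 [stuck-at-0], M6=0, M7=0.
So the outputs are Y1=1, Y2=0. (Without the fault they would be Y1=1, Y2=1.)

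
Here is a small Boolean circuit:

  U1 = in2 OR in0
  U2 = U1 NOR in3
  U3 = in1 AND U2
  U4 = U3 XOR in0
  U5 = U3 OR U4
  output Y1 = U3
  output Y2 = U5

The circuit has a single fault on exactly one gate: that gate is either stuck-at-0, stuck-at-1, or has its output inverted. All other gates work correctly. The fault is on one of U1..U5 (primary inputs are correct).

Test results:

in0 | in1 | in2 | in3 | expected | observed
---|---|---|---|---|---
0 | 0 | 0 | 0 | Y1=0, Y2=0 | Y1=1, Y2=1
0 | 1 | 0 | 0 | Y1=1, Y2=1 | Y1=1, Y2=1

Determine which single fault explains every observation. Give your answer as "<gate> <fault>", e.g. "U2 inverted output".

Fault-free values for test 1 (in0=0, in1=0, in2=0, in3=0): U1=0, U2=1, U3=0, U4=0, U5=0, giving Y1=0, Y2=0. Observed Y1=1, Y2=1.
Test 1: faults giving observed Y1=1, Y2=1 are {U3 stuck-at-1, U3 inverted output}.
Test 2 (in0=0, in1=1, in2=0, in3=0): fault-free U1=0, U2=1, U3=1, U4=1, U5=1 → Y1=1, Y2=1; observed Y1=1, Y2=1. Eliminates U3 inverted output.
Only U3 stuck-at-1 is consistent with every test.

U3 stuck-at-1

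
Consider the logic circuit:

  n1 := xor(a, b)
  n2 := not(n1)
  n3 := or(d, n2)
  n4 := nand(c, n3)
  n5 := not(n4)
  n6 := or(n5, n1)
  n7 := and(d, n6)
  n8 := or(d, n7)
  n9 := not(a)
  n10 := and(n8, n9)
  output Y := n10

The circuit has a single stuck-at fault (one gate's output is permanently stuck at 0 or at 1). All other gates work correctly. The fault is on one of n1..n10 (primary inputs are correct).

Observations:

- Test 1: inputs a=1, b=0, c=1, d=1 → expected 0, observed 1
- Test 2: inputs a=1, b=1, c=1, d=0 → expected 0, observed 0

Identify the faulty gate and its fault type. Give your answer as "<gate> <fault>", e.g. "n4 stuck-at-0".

n9 stuck-at-1

Fault-free values for test 1 (a=1, b=0, c=1, d=1): n1=1, n2=0, n3=1, n4=0, n5=1, n6=1, n7=1, n8=1, n9=0, n10=0, giving Y=0. Observed 1.
Test 1: faults giving observed 1 are {n9 stuck-at-1, n10 stuck-at-1}.
Test 2 (a=1, b=1, c=1, d=0): fault-free n1=0, n2=1, n3=1, n4=0, n5=1, n6=1, n7=0, n8=0, n9=0, n10=0 → 0; observed 0. Eliminates n10 stuck-at-1.
Only n9 stuck-at-1 is consistent with every test.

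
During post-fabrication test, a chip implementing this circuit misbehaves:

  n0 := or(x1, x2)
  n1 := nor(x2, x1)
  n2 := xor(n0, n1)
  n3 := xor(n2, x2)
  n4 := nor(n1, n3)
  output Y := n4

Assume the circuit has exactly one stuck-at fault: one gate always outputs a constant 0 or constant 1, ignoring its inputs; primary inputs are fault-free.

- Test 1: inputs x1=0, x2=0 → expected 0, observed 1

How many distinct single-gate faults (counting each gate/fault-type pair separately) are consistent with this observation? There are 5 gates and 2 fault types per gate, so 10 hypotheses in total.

2

Fault-free: n0=0, n1=1, n2=1, n3=1, n4=0 → 0. Observed 1.
  n0 stuck-at-0: output 0 ✗
  n0 stuck-at-1: output 0 ✗
  n1 stuck-at-0: output 1 ✓
  n1 stuck-at-1: output 0 ✗
  n2 stuck-at-0: output 0 ✗
  n2 stuck-at-1: output 0 ✗
  n3 stuck-at-0: output 0 ✗
  n3 stuck-at-1: output 0 ✗
  n4 stuck-at-0: output 0 ✗
  n4 stuck-at-1: output 1 ✓
Consistent faults: {n1 stuck-at-0, n4 stuck-at-1} — 2 in all.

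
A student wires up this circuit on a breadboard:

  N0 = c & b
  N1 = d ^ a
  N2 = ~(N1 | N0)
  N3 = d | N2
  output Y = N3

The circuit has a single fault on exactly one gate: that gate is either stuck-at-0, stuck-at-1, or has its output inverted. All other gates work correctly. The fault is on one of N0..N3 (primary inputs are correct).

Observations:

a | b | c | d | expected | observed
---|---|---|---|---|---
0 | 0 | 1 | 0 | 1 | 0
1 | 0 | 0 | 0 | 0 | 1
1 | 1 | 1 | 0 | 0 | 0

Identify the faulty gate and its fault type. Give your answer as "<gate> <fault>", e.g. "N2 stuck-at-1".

Fault-free values for test 1 (a=0, b=0, c=1, d=0): N0=0, N1=0, N2=1, N3=1, giving Y=1. Observed 0.
Test 1: faults giving observed 0 are {N0 stuck-at-1, N0 inverted output, N1 stuck-at-1, N1 inverted output, N2 stuck-at-0, N2 inverted output, N3 stuck-at-0, N3 inverted output}.
Test 2 (a=1, b=0, c=0, d=0): fault-free N0=0, N1=1, N2=0, N3=0 → 0; observed 1. Eliminates N0 stuck-at-1, N0 inverted output, N1 stuck-at-1, N2 stuck-at-0, N3 stuck-at-0.
Test 3 (a=1, b=1, c=1, d=0): fault-free N0=1, N1=1, N2=0, N3=0 → 0; observed 0. Eliminates N2 inverted output, N3 inverted output.
Only N1 inverted output is consistent with every test.

N1 inverted output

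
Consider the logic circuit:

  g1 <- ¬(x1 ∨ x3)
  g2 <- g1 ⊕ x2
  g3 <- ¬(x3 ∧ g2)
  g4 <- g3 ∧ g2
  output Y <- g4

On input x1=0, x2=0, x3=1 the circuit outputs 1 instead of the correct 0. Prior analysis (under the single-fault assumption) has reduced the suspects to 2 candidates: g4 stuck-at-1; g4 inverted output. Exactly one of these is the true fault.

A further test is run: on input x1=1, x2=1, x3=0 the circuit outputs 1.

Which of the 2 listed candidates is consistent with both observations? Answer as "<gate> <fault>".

g4 stuck-at-1

Evaluate each candidate on input x1=1, x2=1, x3=0:
  g4 stuck-at-1: g1=0, g2=1, g3=1, g4=1 [stuck-at-1] → 1 — matches
  g4 inverted output: g1=0, g2=1, g3=1, g4=0 [inverted output] → 0 — eliminated
Only g4 stuck-at-1 reproduces the observed 1.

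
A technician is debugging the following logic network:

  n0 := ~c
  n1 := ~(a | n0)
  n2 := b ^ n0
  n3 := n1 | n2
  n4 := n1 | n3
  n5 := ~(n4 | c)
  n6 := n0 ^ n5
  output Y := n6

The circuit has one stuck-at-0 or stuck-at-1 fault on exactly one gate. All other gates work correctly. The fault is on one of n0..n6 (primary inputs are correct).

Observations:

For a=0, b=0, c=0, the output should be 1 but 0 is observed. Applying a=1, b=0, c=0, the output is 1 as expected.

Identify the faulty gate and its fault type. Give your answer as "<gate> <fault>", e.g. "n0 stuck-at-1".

n0 stuck-at-0

Fault-free values for test 1 (a=0, b=0, c=0): n0=1, n1=0, n2=1, n3=1, n4=1, n5=0, n6=1, giving Y=1. Observed 0.
Test 1: faults giving observed 0 are {n0 stuck-at-0, n2 stuck-at-0, n3 stuck-at-0, n4 stuck-at-0, n5 stuck-at-1, n6 stuck-at-0}.
Test 2 (a=1, b=0, c=0): fault-free n0=1, n1=0, n2=1, n3=1, n4=1, n5=0, n6=1 → 1; observed 1. Eliminates n2 stuck-at-0, n3 stuck-at-0, n4 stuck-at-0, n5 stuck-at-1, n6 stuck-at-0.
Only n0 stuck-at-0 is consistent with every test.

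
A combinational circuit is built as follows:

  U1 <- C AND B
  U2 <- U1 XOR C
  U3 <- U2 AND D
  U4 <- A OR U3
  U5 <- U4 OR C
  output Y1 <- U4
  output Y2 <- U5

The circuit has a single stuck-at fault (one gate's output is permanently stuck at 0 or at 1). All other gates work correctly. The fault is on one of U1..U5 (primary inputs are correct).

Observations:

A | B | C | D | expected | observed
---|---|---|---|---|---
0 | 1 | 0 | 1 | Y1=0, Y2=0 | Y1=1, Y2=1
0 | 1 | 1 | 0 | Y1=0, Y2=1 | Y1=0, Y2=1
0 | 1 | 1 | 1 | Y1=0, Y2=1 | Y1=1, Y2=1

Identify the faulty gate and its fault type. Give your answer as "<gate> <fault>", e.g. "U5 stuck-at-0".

Fault-free values for test 1 (A=0, B=1, C=0, D=1): U1=0, U2=0, U3=0, U4=0, U5=0, giving Y1=0, Y2=0. Observed Y1=1, Y2=1.
Test 1: faults giving observed Y1=1, Y2=1 are {U1 stuck-at-1, U2 stuck-at-1, U3 stuck-at-1, U4 stuck-at-1}.
Test 2 (A=0, B=1, C=1, D=0): fault-free U1=1, U2=0, U3=0, U4=0, U5=1 → Y1=0, Y2=1; observed Y1=0, Y2=1. Eliminates U3 stuck-at-1, U4 stuck-at-1.
Test 3 (A=0, B=1, C=1, D=1): fault-free U1=1, U2=0, U3=0, U4=0, U5=1 → Y1=0, Y2=1; observed Y1=1, Y2=1. Eliminates U1 stuck-at-1.
Only U2 stuck-at-1 is consistent with every test.

U2 stuck-at-1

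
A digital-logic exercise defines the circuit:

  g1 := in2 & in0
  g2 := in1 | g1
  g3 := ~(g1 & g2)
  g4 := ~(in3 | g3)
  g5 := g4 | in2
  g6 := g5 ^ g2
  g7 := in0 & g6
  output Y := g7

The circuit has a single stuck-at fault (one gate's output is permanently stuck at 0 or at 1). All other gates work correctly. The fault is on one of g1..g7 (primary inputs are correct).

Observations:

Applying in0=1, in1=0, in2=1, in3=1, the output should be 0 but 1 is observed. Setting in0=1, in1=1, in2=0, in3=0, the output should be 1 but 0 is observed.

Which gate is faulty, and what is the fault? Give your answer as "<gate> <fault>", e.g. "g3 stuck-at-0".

g2 stuck-at-0

Fault-free values for test 1 (in0=1, in1=0, in2=1, in3=1): g1=1, g2=1, g3=0, g4=0, g5=1, g6=0, g7=0, giving Y=0. Observed 1.
Test 1: faults giving observed 1 are {g1 stuck-at-0, g2 stuck-at-0, g5 stuck-at-0, g6 stuck-at-1, g7 stuck-at-1}.
Test 2 (in0=1, in1=1, in2=0, in3=0): fault-free g1=0, g2=1, g3=1, g4=0, g5=0, g6=1, g7=1 → 1; observed 0. Eliminates g1 stuck-at-0, g5 stuck-at-0, g6 stuck-at-1, g7 stuck-at-1.
Only g2 stuck-at-0 is consistent with every test.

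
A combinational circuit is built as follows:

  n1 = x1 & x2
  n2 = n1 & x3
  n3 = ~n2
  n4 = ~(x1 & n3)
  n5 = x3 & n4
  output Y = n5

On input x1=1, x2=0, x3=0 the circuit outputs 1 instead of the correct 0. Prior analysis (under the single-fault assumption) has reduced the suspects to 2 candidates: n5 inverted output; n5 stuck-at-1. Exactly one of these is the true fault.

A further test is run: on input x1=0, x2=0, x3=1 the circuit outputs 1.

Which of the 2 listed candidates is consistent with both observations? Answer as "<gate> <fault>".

Evaluate each candidate on input x1=0, x2=0, x3=1:
  n5 inverted output: n1=0, n2=0, n3=1, n4=1, n5=0 [inverted output] → 0 — eliminated
  n5 stuck-at-1: n1=0, n2=0, n3=1, n4=1, n5=1 [stuck-at-1] → 1 — matches
Only n5 stuck-at-1 reproduces the observed 1.

n5 stuck-at-1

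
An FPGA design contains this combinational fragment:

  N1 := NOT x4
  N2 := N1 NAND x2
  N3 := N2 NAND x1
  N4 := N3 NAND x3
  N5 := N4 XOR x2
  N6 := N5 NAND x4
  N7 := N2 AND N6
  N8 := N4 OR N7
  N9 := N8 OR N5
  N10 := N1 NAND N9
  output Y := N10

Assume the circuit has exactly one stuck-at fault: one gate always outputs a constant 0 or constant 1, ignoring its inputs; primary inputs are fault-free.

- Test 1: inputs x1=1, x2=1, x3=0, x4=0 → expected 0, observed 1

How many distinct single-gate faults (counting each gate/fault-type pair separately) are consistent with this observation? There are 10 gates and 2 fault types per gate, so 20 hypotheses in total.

Fault-free: N1=1, N2=0, N3=1, N4=1, N5=0, N6=1, N7=0, N8=1, N9=1, N10=0 → 0. Observed 1.
  N1: stuck-at-0 ✓; others ✗
  N2: none of the 2 fault types match ✗
  N3: none of the 2 fault types match ✗
  N4: none of the 2 fault types match ✗
  N5: none of the 2 fault types match ✗
  N6: none of the 2 fault types match ✗
  N7: none of the 2 fault types match ✗
  N8: stuck-at-0 ✓; others ✗
  N9: stuck-at-0 ✓; others ✗
  N10: stuck-at-1 ✓; others ✗
Consistent faults: {N1 stuck-at-0, N8 stuck-at-0, N9 stuck-at-0, N10 stuck-at-1} — 4 in all.

4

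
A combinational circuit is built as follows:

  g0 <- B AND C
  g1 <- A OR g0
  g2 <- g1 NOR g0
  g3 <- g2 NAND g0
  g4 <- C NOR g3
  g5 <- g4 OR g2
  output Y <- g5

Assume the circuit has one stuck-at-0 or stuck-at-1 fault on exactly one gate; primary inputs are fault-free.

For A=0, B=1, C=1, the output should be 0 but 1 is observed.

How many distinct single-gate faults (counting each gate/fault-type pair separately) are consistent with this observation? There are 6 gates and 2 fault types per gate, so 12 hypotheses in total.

Fault-free: g0=1, g1=1, g2=0, g3=1, g4=0, g5=0 → 0. Observed 1.
  g0 stuck-at-0: output 1 ✓
  g0 stuck-at-1: output 0 ✗
  g1 stuck-at-0: output 0 ✗
  g1 stuck-at-1: output 0 ✗
  g2 stuck-at-0: output 0 ✗
  g2 stuck-at-1: output 1 ✓
  g3 stuck-at-0: output 0 ✗
  g3 stuck-at-1: output 0 ✗
  g4 stuck-at-0: output 0 ✗
  g4 stuck-at-1: output 1 ✓
  g5 stuck-at-0: output 0 ✗
  g5 stuck-at-1: output 1 ✓
Consistent faults: {g0 stuck-at-0, g2 stuck-at-1, g4 stuck-at-1, g5 stuck-at-1} — 4 in all.

4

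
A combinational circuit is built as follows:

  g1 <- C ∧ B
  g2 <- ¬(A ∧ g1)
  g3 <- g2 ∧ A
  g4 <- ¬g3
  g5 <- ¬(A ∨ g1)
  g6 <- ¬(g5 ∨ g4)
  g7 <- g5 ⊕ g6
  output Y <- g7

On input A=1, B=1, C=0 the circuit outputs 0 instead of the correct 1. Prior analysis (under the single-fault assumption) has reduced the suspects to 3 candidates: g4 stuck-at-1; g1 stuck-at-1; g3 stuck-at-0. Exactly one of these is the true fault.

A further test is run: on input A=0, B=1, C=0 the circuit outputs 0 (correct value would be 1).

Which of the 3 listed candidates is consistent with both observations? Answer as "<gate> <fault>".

g1 stuck-at-1

Evaluate each candidate on input A=0, B=1, C=0:
  g4 stuck-at-1: g1=0, g2=1, g3=0, g4=1 [stuck-at-1], g5=1, g6=0, g7=1 → 1 — eliminated
  g1 stuck-at-1: g1=1 [stuck-at-1], g2=1, g3=0, g4=1, g5=0, g6=0, g7=0 → 0 — matches
  g3 stuck-at-0: g1=0, g2=1, g3=0 [stuck-at-0], g4=1, g5=1, g6=0, g7=1 → 1 — eliminated
Only g1 stuck-at-1 reproduces the observed 0.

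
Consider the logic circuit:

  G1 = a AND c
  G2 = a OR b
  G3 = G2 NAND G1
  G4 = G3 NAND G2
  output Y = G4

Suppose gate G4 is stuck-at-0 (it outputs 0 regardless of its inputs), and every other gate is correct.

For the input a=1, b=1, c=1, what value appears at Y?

0

Propagate with G4 forced: G1=1, G2=1, G3=0, G4=0 [stuck-at-0].
So Y = 0. (Without the fault it would be 1.)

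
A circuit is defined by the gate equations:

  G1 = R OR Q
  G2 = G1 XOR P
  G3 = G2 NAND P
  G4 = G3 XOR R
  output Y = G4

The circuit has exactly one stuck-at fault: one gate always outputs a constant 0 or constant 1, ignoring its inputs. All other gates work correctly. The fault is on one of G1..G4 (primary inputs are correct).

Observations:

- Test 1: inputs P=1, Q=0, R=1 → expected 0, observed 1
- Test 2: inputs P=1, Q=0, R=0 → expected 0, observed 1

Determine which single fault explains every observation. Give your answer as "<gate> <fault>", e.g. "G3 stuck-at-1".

Fault-free values for test 1 (P=1, Q=0, R=1): G1=1, G2=0, G3=1, G4=0, giving Y=0. Observed 1.
Test 1: faults giving observed 1 are {G1 stuck-at-0, G2 stuck-at-1, G3 stuck-at-0, G4 stuck-at-1}.
Test 2 (P=1, Q=0, R=0): fault-free G1=0, G2=1, G3=0, G4=0 → 0; observed 1. Eliminates G1 stuck-at-0, G2 stuck-at-1, G3 stuck-at-0.
Only G4 stuck-at-1 is consistent with every test.

G4 stuck-at-1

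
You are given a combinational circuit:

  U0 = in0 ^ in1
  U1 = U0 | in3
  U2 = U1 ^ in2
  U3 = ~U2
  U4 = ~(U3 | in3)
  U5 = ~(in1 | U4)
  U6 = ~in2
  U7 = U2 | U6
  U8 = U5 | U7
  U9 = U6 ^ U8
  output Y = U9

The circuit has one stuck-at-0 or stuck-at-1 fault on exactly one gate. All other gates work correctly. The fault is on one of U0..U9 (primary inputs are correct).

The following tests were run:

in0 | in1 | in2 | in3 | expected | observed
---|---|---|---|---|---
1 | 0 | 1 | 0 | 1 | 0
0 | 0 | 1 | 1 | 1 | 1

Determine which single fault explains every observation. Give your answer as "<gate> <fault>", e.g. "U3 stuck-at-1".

Fault-free values for test 1 (in0=1, in1=0, in2=1, in3=0): U0=1, U1=1, U2=0, U3=1, U4=0, U5=1, U6=0, U7=0, U8=1, U9=1, giving Y=1. Observed 0.
Test 1: faults giving observed 0 are {U3 stuck-at-0, U4 stuck-at-1, U5 stuck-at-0, U6 stuck-at-1, U8 stuck-at-0, U9 stuck-at-0}.
Test 2 (in0=0, in1=0, in2=1, in3=1): fault-free U0=0, U1=1, U2=0, U3=1, U4=0, U5=1, U6=0, U7=0, U8=1, U9=1 → 1; observed 1. Eliminates U4 stuck-at-1, U5 stuck-at-0, U6 stuck-at-1, U8 stuck-at-0, U9 stuck-at-0.
Only U3 stuck-at-0 is consistent with every test.

U3 stuck-at-0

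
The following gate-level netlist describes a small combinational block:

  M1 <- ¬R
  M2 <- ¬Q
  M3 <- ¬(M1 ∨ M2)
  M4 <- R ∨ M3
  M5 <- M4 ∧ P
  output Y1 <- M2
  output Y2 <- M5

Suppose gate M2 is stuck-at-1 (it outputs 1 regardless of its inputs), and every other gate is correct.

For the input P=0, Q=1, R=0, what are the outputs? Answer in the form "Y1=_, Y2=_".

Propagate with M2 forced: M1=1, M2=1 [stuck-at-1], M3=0, M4=0, M5=0.
So the outputs are Y1=1, Y2=0. (Without the fault they would be Y1=0, Y2=0.)

Y1=1, Y2=0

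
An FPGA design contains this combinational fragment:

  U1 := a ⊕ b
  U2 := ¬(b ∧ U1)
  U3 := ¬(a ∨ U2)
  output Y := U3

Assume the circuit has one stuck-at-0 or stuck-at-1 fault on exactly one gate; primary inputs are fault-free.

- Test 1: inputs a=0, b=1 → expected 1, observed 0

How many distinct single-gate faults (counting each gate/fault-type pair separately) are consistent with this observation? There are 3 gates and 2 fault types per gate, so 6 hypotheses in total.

Fault-free: U1=1, U2=0, U3=1 → 1. Observed 0.
  U1 stuck-at-0: output 0 ✓
  U1 stuck-at-1: output 1 ✗
  U2 stuck-at-0: output 1 ✗
  U2 stuck-at-1: output 0 ✓
  U3 stuck-at-0: output 0 ✓
  U3 stuck-at-1: output 1 ✗
Consistent faults: {U1 stuck-at-0, U2 stuck-at-1, U3 stuck-at-0} — 3 in all.

3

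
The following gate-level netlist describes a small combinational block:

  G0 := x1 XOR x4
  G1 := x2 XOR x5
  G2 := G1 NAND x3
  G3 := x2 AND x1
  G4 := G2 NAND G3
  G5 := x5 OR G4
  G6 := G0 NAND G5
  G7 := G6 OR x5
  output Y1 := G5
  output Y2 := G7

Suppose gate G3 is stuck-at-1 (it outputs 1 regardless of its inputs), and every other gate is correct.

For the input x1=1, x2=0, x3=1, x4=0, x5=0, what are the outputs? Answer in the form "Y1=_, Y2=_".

Propagate with G3 forced: G0=1, G1=0, G2=1, G3=1 [stuck-at-1], G4=0, G5=0, G6=1, G7=1.
So the outputs are Y1=0, Y2=1. (Without the fault they would be Y1=1, Y2=0.)

Y1=0, Y2=1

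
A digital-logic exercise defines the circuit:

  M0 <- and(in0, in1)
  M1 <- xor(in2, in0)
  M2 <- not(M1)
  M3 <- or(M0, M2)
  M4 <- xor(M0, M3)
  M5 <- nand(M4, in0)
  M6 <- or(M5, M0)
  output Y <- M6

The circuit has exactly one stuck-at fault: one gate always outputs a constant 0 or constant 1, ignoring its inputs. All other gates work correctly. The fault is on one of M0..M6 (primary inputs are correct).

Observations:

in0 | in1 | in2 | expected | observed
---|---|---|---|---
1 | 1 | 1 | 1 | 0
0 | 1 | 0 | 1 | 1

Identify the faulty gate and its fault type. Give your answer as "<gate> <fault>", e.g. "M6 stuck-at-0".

Fault-free values for test 1 (in0=1, in1=1, in2=1): M0=1, M1=0, M2=1, M3=1, M4=0, M5=1, M6=1, giving Y=1. Observed 0.
Test 1: faults giving observed 0 are {M0 stuck-at-0, M6 stuck-at-0}.
Test 2 (in0=0, in1=1, in2=0): fault-free M0=0, M1=0, M2=1, M3=1, M4=1, M5=1, M6=1 → 1; observed 1. Eliminates M6 stuck-at-0.
Only M0 stuck-at-0 is consistent with every test.

M0 stuck-at-0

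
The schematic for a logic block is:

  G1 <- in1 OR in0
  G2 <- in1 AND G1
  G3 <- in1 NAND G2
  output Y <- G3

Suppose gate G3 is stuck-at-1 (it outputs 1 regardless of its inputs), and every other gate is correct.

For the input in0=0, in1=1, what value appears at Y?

Propagate with G3 forced: G1=1, G2=1, G3=1 [stuck-at-1].
So Y = 1. (Without the fault it would be 0.)

1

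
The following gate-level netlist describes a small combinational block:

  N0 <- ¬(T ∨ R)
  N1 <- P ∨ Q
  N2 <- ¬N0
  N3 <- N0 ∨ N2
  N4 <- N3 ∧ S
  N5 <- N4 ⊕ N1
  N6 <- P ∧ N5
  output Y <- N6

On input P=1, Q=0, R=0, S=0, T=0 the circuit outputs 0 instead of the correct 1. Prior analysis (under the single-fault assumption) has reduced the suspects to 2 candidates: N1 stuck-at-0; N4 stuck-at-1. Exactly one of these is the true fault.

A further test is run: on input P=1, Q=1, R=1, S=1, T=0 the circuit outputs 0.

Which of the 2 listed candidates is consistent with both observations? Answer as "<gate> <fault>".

N4 stuck-at-1

Evaluate each candidate on input P=1, Q=1, R=1, S=1, T=0:
  N1 stuck-at-0: N0=0, N1=0 [stuck-at-0], N2=1, N3=1, N4=1, N5=1, N6=1 → 1 — eliminated
  N4 stuck-at-1: N0=0, N1=1, N2=1, N3=1, N4=1 [stuck-at-1], N5=0, N6=0 → 0 — matches
Only N4 stuck-at-1 reproduces the observed 0.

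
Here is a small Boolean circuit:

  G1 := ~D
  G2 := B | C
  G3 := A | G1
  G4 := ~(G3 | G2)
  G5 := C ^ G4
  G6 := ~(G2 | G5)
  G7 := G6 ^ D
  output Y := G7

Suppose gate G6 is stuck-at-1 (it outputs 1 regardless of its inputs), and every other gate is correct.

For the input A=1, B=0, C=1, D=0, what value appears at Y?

Propagate with G6 forced: G1=1, G2=1, G3=1, G4=0, G5=1, G6=1 [stuck-at-1], G7=1.
So Y = 1. (Without the fault it would be 0.)

1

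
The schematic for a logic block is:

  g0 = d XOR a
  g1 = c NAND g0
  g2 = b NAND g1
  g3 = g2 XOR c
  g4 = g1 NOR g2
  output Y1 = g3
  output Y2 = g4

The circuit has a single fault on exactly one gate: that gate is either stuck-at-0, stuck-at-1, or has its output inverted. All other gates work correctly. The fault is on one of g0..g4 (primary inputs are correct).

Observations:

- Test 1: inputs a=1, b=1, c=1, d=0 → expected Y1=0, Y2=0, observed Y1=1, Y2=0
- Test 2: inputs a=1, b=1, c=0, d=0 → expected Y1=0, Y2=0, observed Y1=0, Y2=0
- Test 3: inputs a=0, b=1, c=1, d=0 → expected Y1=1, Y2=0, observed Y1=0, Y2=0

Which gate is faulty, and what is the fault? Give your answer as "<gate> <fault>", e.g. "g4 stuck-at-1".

g0 inverted output

Fault-free values for test 1 (a=1, b=1, c=1, d=0): g0=1, g1=0, g2=1, g3=0, g4=0, giving Y1=0, Y2=0. Observed Y1=1, Y2=0.
Test 1: faults giving observed Y1=1, Y2=0 are {g0 stuck-at-0, g0 inverted output, g1 stuck-at-1, g1 inverted output, g3 stuck-at-1, g3 inverted output}.
Test 2 (a=1, b=1, c=0, d=0): fault-free g0=1, g1=1, g2=0, g3=0, g4=0 → Y1=0, Y2=0; observed Y1=0, Y2=0. Eliminates g1 inverted output, g3 stuck-at-1, g3 inverted output.
Test 3 (a=0, b=1, c=1, d=0): fault-free g0=0, g1=1, g2=0, g3=1, g4=0 → Y1=1, Y2=0; observed Y1=0, Y2=0. Eliminates g0 stuck-at-0, g1 stuck-at-1.
Only g0 inverted output is consistent with every test.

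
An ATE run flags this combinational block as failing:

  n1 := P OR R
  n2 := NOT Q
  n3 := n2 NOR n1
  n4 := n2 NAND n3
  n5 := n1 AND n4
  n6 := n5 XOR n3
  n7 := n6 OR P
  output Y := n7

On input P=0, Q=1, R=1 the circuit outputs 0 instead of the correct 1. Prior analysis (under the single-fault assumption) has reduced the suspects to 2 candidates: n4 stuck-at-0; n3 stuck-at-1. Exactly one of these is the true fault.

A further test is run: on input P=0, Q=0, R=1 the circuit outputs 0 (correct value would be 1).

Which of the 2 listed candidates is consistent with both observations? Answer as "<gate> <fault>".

n4 stuck-at-0

Evaluate each candidate on input P=0, Q=0, R=1:
  n4 stuck-at-0: n1=1, n2=1, n3=0, n4=0 [stuck-at-0], n5=0, n6=0, n7=0 → 0 — matches
  n3 stuck-at-1: n1=1, n2=1, n3=1 [stuck-at-1], n4=0, n5=0, n6=1, n7=1 → 1 — eliminated
Only n4 stuck-at-0 reproduces the observed 0.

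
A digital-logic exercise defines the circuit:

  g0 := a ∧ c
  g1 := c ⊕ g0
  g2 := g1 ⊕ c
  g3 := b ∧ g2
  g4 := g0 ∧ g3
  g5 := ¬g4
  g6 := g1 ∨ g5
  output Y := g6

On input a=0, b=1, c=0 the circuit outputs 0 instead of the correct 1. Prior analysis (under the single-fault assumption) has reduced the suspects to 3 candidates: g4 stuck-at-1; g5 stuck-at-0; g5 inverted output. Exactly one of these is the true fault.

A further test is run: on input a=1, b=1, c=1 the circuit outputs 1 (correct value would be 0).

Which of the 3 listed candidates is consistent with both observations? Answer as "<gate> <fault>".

g5 inverted output

Evaluate each candidate on input a=1, b=1, c=1:
  g4 stuck-at-1: g0=1, g1=0, g2=1, g3=1, g4=1 [stuck-at-1], g5=0, g6=0 → 0 — eliminated
  g5 stuck-at-0: g0=1, g1=0, g2=1, g3=1, g4=1, g5=0 [stuck-at-0], g6=0 → 0 — eliminated
  g5 inverted output: g0=1, g1=0, g2=1, g3=1, g4=1, g5=1 [inverted output], g6=1 → 1 — matches
Only g5 inverted output reproduces the observed 1.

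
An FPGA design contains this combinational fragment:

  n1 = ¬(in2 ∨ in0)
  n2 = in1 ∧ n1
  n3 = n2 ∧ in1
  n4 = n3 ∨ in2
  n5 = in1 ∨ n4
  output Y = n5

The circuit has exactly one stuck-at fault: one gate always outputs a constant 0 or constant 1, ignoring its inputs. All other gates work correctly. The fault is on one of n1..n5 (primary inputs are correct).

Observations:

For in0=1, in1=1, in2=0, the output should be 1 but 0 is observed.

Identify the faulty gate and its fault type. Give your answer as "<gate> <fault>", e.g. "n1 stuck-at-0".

Fault-free values for test 1 (in0=1, in1=1, in2=0): n1=0, n2=0, n3=0, n4=0, n5=1, giving Y=1. Observed 0.
Test 1: faults giving observed 0 are {n5 stuck-at-0}.
Only n5 stuck-at-0 is consistent with every test.

n5 stuck-at-0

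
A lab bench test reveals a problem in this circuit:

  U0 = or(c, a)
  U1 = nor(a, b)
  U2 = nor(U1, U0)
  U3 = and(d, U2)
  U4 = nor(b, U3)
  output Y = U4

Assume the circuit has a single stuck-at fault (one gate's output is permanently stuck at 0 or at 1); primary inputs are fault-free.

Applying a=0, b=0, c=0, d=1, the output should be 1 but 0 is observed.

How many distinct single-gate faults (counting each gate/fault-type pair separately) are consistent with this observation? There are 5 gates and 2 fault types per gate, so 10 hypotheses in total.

4

Fault-free: U0=0, U1=1, U2=0, U3=0, U4=1 → 1. Observed 0.
  U0 stuck-at-0: output 1 ✗
  U0 stuck-at-1: output 1 ✗
  U1 stuck-at-0: output 0 ✓
  U1 stuck-at-1: output 1 ✗
  U2 stuck-at-0: output 1 ✗
  U2 stuck-at-1: output 0 ✓
  U3 stuck-at-0: output 1 ✗
  U3 stuck-at-1: output 0 ✓
  U4 stuck-at-0: output 0 ✓
  U4 stuck-at-1: output 1 ✗
Consistent faults: {U1 stuck-at-0, U2 stuck-at-1, U3 stuck-at-1, U4 stuck-at-0} — 4 in all.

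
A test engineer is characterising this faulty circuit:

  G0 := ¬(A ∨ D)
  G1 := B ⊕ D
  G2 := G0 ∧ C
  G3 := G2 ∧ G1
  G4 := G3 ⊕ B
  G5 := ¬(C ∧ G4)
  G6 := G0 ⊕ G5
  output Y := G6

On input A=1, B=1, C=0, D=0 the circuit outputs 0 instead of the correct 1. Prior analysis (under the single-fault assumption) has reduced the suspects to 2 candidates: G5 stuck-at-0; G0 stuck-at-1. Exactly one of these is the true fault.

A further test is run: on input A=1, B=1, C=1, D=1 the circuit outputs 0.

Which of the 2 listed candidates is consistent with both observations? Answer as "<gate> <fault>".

G5 stuck-at-0

Evaluate each candidate on input A=1, B=1, C=1, D=1:
  G5 stuck-at-0: G0=0, G1=0, G2=0, G3=0, G4=1, G5=0 [stuck-at-0], G6=0 → 0 — matches
  G0 stuck-at-1: G0=1 [stuck-at-1], G1=0, G2=1, G3=0, G4=1, G5=0, G6=1 → 1 — eliminated
Only G5 stuck-at-0 reproduces the observed 0.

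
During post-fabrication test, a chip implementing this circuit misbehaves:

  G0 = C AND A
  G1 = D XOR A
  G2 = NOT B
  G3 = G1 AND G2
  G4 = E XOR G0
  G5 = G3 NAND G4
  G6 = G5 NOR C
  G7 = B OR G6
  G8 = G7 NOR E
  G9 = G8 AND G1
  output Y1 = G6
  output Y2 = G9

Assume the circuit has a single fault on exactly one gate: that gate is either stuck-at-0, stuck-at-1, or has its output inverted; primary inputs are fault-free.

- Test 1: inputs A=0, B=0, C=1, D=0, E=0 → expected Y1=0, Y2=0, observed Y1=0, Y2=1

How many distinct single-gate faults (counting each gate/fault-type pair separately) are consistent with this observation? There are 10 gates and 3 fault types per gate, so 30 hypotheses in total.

4

Fault-free: G0=0, G1=0, G2=1, G3=0, G4=0, G5=1, G6=0, G7=0, G8=1, G9=0 → Y1=0, Y2=0. Observed Y1=0, Y2=1.
  G0: none of the 3 fault types match ✗
  G1: stuck-at-1, inverted output ✓; others ✗
  G2: none of the 3 fault types match ✗
  G3: none of the 3 fault types match ✗
  G4: none of the 3 fault types match ✗
  G5: none of the 3 fault types match ✗
  G6: none of the 3 fault types match ✗
  G7: none of the 3 fault types match ✗
  G8: none of the 3 fault types match ✗
  G9: stuck-at-1, inverted output ✓; others ✗
Consistent faults: {G1 stuck-at-1, G1 inverted output, G9 stuck-at-1, G9 inverted output} — 4 in all.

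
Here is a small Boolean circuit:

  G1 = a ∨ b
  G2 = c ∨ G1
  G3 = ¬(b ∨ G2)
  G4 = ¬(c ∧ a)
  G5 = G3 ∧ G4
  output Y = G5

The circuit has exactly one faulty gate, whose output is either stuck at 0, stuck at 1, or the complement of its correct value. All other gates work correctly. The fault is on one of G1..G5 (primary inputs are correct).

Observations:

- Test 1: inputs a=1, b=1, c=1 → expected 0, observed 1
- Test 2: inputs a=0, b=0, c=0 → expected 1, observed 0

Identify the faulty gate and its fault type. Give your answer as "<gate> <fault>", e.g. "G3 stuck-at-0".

Fault-free values for test 1 (a=1, b=1, c=1): G1=1, G2=1, G3=0, G4=0, G5=0, giving Y=0. Observed 1.
Test 1: faults giving observed 1 are {G5 stuck-at-1, G5 inverted output}.
Test 2 (a=0, b=0, c=0): fault-free G1=0, G2=0, G3=1, G4=1, G5=1 → 1; observed 0. Eliminates G5 stuck-at-1.
Only G5 inverted output is consistent with every test.

G5 inverted output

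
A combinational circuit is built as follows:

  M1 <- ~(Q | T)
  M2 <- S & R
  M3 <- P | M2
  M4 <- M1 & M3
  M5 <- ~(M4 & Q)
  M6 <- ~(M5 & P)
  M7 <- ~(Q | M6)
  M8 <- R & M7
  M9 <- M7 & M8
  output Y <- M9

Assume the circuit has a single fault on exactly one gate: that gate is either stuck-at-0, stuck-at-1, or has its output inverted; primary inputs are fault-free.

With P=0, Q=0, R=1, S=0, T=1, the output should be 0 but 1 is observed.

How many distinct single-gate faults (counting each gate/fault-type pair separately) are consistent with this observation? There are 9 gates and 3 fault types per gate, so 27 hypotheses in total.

6

Fault-free: M1=0, M2=0, M3=0, M4=0, M5=1, M6=1, M7=0, M8=0, M9=0 → 0. Observed 1.
  M1: none of the 3 fault types match ✗
  M2: none of the 3 fault types match ✗
  M3: none of the 3 fault types match ✗
  M4: none of the 3 fault types match ✗
  M5: none of the 3 fault types match ✗
  M6: stuck-at-0, inverted output ✓; others ✗
  M7: stuck-at-1, inverted output ✓; others ✗
  M8: none of the 3 fault types match ✗
  M9: stuck-at-1, inverted output ✓; others ✗
Consistent faults: {M6 stuck-at-0, M6 inverted output, M7 stuck-at-1, M7 inverted output, M9 stuck-at-1, M9 inverted output} — 6 in all.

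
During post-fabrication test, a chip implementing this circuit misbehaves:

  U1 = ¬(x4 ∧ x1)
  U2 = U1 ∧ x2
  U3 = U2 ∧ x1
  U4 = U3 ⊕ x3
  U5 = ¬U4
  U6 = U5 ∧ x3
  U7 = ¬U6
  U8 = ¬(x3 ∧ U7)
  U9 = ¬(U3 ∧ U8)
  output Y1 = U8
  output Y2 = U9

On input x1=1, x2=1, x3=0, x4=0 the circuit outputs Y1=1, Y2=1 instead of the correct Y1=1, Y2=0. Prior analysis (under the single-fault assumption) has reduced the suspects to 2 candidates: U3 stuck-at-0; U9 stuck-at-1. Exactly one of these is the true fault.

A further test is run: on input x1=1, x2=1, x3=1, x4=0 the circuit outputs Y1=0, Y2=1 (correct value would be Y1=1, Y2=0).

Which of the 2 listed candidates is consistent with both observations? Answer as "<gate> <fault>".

U3 stuck-at-0

Evaluate each candidate on input x1=1, x2=1, x3=1, x4=0:
  U3 stuck-at-0: U1=1, U2=1, U3=0 [stuck-at-0], U4=1, U5=0, U6=0, U7=1, U8=0, U9=1 → Y1=0, Y2=1 — matches
  U9 stuck-at-1: U1=1, U2=1, U3=1, U4=0, U5=1, U6=1, U7=0, U8=1, U9=1 [stuck-at-1] → Y1=1, Y2=1 — eliminated
Only U3 stuck-at-0 reproduces the observed Y1=0, Y2=1.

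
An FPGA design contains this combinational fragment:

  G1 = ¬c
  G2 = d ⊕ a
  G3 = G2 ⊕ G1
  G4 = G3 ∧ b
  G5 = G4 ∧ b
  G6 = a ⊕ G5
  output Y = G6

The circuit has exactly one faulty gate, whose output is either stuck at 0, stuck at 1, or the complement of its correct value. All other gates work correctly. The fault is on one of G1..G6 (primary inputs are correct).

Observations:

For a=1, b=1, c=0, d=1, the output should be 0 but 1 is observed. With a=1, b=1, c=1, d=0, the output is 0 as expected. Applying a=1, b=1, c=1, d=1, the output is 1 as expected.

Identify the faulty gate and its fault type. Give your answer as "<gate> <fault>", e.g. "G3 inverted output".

Fault-free values for test 1 (a=1, b=1, c=0, d=1): G1=1, G2=0, G3=1, G4=1, G5=1, G6=0, giving Y=0. Observed 1.
Test 1: faults giving observed 1 are {G1 stuck-at-0, G1 inverted output, G2 stuck-at-1, G2 inverted output, G3 stuck-at-0, G3 inverted output, G4 stuck-at-0, G4 inverted output, G5 stuck-at-0, G5 inverted output, G6 stuck-at-1, G6 inverted output}.
Test 2 (a=1, b=1, c=1, d=0): fault-free G1=0, G2=1, G3=1, G4=1, G5=1, G6=0 → 0; observed 0. Eliminates G1 inverted output, G2 inverted output, G3 stuck-at-0, G3 inverted output, G4 stuck-at-0, G4 inverted output, G5 stuck-at-0, G5 inverted output, G6 stuck-at-1, G6 inverted output.
Test 3 (a=1, b=1, c=1, d=1): fault-free G1=0, G2=0, G3=0, G4=0, G5=0, G6=1 → 1; observed 1. Eliminates G2 stuck-at-1.
Only G1 stuck-at-0 is consistent with every test.

G1 stuck-at-0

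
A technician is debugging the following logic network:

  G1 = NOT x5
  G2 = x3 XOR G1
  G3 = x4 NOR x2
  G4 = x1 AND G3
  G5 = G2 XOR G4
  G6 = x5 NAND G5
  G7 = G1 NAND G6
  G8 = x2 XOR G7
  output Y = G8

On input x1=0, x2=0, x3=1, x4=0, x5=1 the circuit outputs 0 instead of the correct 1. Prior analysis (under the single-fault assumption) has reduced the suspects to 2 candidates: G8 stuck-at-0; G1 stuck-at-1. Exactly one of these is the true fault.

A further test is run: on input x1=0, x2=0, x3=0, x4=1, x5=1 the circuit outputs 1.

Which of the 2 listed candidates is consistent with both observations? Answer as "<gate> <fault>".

G1 stuck-at-1

Evaluate each candidate on input x1=0, x2=0, x3=0, x4=1, x5=1:
  G8 stuck-at-0: G1=0, G2=0, G3=0, G4=0, G5=0, G6=1, G7=1, G8=0 [stuck-at-0] → 0 — eliminated
  G1 stuck-at-1: G1=1 [stuck-at-1], G2=1, G3=0, G4=0, G5=1, G6=0, G7=1, G8=1 → 1 — matches
Only G1 stuck-at-1 reproduces the observed 1.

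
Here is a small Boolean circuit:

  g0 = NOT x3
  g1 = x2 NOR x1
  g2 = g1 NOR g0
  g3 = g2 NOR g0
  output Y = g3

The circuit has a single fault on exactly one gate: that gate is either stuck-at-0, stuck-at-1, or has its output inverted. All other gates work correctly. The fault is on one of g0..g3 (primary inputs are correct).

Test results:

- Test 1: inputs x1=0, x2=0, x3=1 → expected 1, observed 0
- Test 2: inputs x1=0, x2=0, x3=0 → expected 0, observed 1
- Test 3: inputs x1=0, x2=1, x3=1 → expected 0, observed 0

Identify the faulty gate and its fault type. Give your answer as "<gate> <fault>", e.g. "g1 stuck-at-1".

Fault-free values for test 1 (x1=0, x2=0, x3=1): g0=0, g1=1, g2=0, g3=1, giving Y=1. Observed 0.
Test 1: faults giving observed 0 are {g0 stuck-at-1, g0 inverted output, g1 stuck-at-0, g1 inverted output, g2 stuck-at-1, g2 inverted output, g3 stuck-at-0, g3 inverted output}.
Test 2 (x1=0, x2=0, x3=0): fault-free g0=1, g1=1, g2=0, g3=0 → 0; observed 1. Eliminates g0 stuck-at-1, g1 stuck-at-0, g1 inverted output, g2 stuck-at-1, g2 inverted output, g3 stuck-at-0.
Test 3 (x1=0, x2=1, x3=1): fault-free g0=0, g1=0, g2=1, g3=0 → 0; observed 0. Eliminates g3 inverted output.
Only g0 inverted output is consistent with every test.

g0 inverted output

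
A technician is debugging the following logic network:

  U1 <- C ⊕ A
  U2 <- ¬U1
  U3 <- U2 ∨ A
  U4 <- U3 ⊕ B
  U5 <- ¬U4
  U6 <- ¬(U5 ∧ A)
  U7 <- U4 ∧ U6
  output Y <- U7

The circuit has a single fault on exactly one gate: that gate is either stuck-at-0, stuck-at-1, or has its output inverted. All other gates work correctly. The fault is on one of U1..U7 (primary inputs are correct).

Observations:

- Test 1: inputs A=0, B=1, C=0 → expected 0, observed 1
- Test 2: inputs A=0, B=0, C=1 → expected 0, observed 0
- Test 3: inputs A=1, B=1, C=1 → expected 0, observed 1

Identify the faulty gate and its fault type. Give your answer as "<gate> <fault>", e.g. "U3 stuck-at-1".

Fault-free values for test 1 (A=0, B=1, C=0): U1=0, U2=1, U3=1, U4=0, U5=1, U6=1, U7=0, giving Y=0. Observed 1.
Test 1: faults giving observed 1 are {U1 stuck-at-1, U1 inverted output, U2 stuck-at-0, U2 inverted output, U3 stuck-at-0, U3 inverted output, U4 stuck-at-1, U4 inverted output, U7 stuck-at-1, U7 inverted output}.
Test 2 (A=0, B=0, C=1): fault-free U1=1, U2=0, U3=0, U4=0, U5=1, U6=1, U7=0 → 0; observed 0. Eliminates U1 inverted output, U2 inverted output, U3 inverted output, U4 stuck-at-1, U4 inverted output, U7 stuck-at-1, U7 inverted output.
Test 3 (A=1, B=1, C=1): fault-free U1=0, U2=1, U3=1, U4=0, U5=1, U6=0, U7=0 → 0; observed 1. Eliminates U1 stuck-at-1, U2 stuck-at-0.
Only U3 stuck-at-0 is consistent with every test.

U3 stuck-at-0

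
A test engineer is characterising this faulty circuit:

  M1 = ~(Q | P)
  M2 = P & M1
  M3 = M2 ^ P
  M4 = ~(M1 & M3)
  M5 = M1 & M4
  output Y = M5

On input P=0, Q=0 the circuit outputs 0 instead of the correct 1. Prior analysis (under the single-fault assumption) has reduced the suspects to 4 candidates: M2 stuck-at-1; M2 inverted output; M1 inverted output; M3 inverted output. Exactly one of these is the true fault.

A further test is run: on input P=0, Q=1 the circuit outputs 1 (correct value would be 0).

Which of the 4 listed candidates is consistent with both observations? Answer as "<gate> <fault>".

M1 inverted output

Evaluate each candidate on input P=0, Q=1:
  M2 stuck-at-1: M1=0, M2=1 [stuck-at-1], M3=1, M4=1, M5=0 → 0 — eliminated
  M2 inverted output: M1=0, M2=1 [inverted output], M3=1, M4=1, M5=0 → 0 — eliminated
  M1 inverted output: M1=1 [inverted output], M2=0, M3=0, M4=1, M5=1 → 1 — matches
  M3 inverted output: M1=0, M2=0, M3=1 [inverted output], M4=1, M5=0 → 0 — eliminated
Only M1 inverted output reproduces the observed 1.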